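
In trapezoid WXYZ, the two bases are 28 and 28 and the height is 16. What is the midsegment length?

midsegment = (28 + 28) / 2 = 56 / 2 = 28

28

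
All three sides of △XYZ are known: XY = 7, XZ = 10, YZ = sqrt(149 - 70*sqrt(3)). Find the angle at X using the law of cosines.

By the inverse law of cosines: cos(X) = (XY² + XZ² - YZ²) / (2 × XY × XZ)
cos(X) = (7² + 10² - (sqrt(149 - 70*sqrt(3)))²) / (2 × 7 × 10)
cos(X) = (49 + 100 - (149 - 70*sqrt(3))) / 140
cos(X) = sqrt(3)/2
X = arccos(sqrt(3)/2) = 30°

30°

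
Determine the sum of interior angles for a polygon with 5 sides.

The sum of interior angles of an n-sided polygon is (n - 2) * 180.
For n = 5: (5 - 2) * 180 = 3 * 180 = 540 degrees.

540 degrees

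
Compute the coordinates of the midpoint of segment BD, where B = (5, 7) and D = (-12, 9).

The midpoint is the point halfway along the segment.
Move half the horizontal distance: 5 + (-12 - 5)/2 = 5 + -17/2 = -7/2
Move half the vertical distance: 7 + (9 - 7)/2 = 7 + 2/2 = 8
Midpoint = (-7/2, 8)

(-7/2, 8)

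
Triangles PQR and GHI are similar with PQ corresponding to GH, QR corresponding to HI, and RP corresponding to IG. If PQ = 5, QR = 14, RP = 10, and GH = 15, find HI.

k = 15/5 = 3. HI = 3 * 14 = 42.

42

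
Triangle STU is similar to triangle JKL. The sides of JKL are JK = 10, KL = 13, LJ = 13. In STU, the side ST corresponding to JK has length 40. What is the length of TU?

Similar triangles have proportional sides. Setting up the proportion:
ST / JK = TU / KL
40 / 10 = TU / 13
TU = 13 * 40 / 10 = 52.

52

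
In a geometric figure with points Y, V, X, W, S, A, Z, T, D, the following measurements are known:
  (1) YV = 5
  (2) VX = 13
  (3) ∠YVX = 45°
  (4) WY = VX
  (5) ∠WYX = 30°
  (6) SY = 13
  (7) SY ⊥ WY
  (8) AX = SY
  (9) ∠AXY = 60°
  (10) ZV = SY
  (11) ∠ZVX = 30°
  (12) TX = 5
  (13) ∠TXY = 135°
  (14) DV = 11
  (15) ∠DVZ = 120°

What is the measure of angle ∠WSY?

From the given relations: WY = VX = 13.
Step 1: By the law of cosines on triangle SYW: SW² = 13² + 13² − 2·13·13·cos(90°) = 338, so SW = 13·√2.
Step 2: By the inverse law of cosines on triangle WSY: cos(∠WSY) = ((13·√2)² + 13² − 13²) / (2·13·√2·13) = 338/478 = 0.7071, so ∠WSY = 45°.

Therefore, the measure of angle ∠WSY = 45°.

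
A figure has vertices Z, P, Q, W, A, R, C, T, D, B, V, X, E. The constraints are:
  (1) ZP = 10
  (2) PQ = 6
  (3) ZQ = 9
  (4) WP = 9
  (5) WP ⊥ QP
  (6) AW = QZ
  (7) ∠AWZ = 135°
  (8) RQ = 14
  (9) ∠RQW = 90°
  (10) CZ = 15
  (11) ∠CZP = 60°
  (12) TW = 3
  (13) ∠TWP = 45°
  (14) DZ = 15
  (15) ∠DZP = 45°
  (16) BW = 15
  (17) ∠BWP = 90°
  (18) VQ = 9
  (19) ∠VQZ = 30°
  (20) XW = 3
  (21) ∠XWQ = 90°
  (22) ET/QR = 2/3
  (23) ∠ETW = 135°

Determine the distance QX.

Step 1: By the law of cosines on triangle QPW: QW² = 6² + 9² − 2·6·9·cos(90°) = 117, so QW = 3·√13.
Step 2: By the law of cosines on triangle QWX: QX² = (3·√13)² + 3² − 2·3·√13·3·cos(90°) = 126, so QX = 3·√14.

Therefore, the length of QX = 3·√14.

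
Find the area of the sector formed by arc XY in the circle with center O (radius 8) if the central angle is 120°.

Sector area = π(8²)(1/3) = 64*pi/3

64*pi/3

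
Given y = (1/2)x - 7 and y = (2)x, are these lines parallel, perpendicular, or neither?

Slope of line 1: m1 = 1/2
Slope of line 2: m2 = 2
m1 != m2 and m1*m2 = 1 != -1. Neither.

Neither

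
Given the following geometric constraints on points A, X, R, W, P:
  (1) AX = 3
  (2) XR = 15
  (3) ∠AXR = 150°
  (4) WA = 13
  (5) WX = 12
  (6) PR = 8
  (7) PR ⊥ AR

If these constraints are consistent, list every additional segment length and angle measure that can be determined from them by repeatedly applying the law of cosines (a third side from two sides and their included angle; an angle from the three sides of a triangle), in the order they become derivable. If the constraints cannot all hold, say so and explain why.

The constraints are consistent. Derivable facts, in order:
After 1 step:
- AR ≈ 17.66
- ∠AWX = 13°
- ∠AXW = 102.84°
- ∠WAX = 64.16°
After 2 steps:
- AP ≈ 19.39
- ∠ARX = 4.87°
- ∠RAX = 25.13°
After 3 steps:
- ∠APR = 65.63°
- ∠PAR = 24.37°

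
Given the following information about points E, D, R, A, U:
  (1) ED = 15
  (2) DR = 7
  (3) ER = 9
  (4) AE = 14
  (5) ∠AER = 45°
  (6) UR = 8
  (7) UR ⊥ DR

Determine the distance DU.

Step 1: By the law of cosines on triangle DRU: DU² = 7² + 8² − 2·7·8·cos(90°) = 113, so DU = √113.

Therefore, the length of DU = √113.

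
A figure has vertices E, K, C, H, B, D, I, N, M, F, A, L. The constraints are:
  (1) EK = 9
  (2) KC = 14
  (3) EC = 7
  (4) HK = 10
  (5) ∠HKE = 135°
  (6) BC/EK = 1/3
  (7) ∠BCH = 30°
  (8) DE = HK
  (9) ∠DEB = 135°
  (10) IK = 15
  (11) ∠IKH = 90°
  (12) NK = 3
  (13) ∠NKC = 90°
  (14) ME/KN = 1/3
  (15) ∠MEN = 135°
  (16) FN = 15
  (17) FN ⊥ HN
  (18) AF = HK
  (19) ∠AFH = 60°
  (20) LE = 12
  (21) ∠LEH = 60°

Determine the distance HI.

Step 1: By the law of cosines on triangle HKI: HI² = 10² + 15² − 2·10·15·cos(90°) = 325, so HI = 5·√13.

Therefore, the length of HI = 5·√13.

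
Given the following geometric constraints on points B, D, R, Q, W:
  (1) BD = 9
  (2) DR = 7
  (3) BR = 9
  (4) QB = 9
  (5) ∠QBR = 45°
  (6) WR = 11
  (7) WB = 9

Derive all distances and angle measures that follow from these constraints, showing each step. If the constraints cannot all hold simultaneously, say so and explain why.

The constraints are consistent.

Step 1: From RB = 9, BQ = 9, and ∠RBQ = 45°, by the law of cosines:
  RQ² = RB² + BQ² - 2·RB·BQ·cos(45°) = 81 + 81 - 114.6 = 47.45
  RQ ≈ 6.89

Step 2: From BD = 9, BR = 9, DR = 7, by the inverse law of cosines:
  cos(∠DBR) = (BD² + BR² - DR²) / (2·BD·BR)
  ∠DBR = 45.77°

Step 3: From BR = 9, BW = 9, RW = 11, by the inverse law of cosines:
  cos(∠RBW) = (BR² + BW² - RW²) / (2·BR·BW)
  ∠RBW = 75.34°

Step 4: From DB = 9, DR = 7, BR = 9, by the inverse law of cosines:
  cos(∠BDR) = (DB² + DR² - BR²) / (2·DB·DR)
  ∠BDR = 67.11°

Step 5: From RB = 9, RD = 7, BD = 9, by the inverse law of cosines:
  cos(∠BRD) = (RB² + RD² - BD²) / (2·RB·RD)
  ∠BRD = 67.11°

Step 6: From RB = 9, RW = 11, BW = 9, by the inverse law of cosines:
  cos(∠BRW) = (RB² + RW² - BW²) / (2·RB·RW)
  ∠BRW = 52.33°

Step 7: From WB = 9, WR = 11, BR = 9, by the inverse law of cosines:
  cos(∠BWR) = (WB² + WR² - BR²) / (2·WB·WR)
  ∠BWR = 52.33°

Step 8: From RB = 9, RQ = 6.89, BQ = 9, by the inverse law of cosines:
  cos(∠BRQ) = (RB² + RQ² - BQ²) / (2·RB·RQ)
  ∠BRQ = 67.5°

Step 9: From QB = 9, QR = 6.89, BR = 9, by the inverse law of cosines:
  cos(∠BQR) = (QB² + QR² - BR²) / (2·QB·QR)
  ∠BQR = 67.5°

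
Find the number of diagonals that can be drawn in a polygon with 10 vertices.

The number of diagonals in an n-gon is n(n - 3)/2.
For n = 10: 10(10 - 3)/2 = 10 × 7 / 2 = 35.

35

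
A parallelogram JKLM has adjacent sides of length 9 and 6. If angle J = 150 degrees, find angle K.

Opposite sides of a parallelogram are parallel, so consecutive angles form co-interior angles on a transversal.
Co-interior angles sum to 180°, giving angle K = 180 - 150 = 30 degrees.

30 degrees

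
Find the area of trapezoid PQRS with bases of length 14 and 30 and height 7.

Area = (14 + 30) * 7 / 2 = 308 / 2 = 154

154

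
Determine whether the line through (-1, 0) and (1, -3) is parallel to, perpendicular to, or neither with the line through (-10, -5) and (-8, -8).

Slope of line 1: m1 = (-3 - 0)/(1 - -1) = -3/2 = -3/2
Slope of line 2: m2 = (-8 - -5)/(-8 - -10) = -3/2 = -3/2
Two lines are parallel if and only if they have equal slopes (or both are vertical).
Here m1 = m2 = -3/2, confirming the lines are parallel.

Parallel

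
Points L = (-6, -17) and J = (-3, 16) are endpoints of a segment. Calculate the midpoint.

M = ((x₁ + x₂)/2, (y₁ + y₂)/2)
= ((-6 + -3)/2, (-17 + 16)/2)
= (-9/2, -1/2) = (-9/2, -1/2)

(-9/2, -1/2)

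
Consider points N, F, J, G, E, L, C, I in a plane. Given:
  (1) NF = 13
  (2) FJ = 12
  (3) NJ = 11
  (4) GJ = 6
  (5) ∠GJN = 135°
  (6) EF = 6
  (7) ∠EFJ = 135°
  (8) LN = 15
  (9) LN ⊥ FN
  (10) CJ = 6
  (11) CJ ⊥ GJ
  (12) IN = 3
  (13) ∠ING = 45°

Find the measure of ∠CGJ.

Step 1: By the law of cosines on triangle GJC: GC² = 6² + 6² − 2·6·6·cos(90°) = 72, so GC = 6·√2.
Step 2: By the inverse law of cosines on triangle CGJ: cos(∠CGJ) = ((6·√2)² + 6² − 6²) / (2·6·√2·6) = 72/101.82 = 0.7071, so ∠CGJ = 45°.

Therefore, the measure of angle ∠CGJ = 45°.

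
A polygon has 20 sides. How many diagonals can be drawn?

Each of the 20 vertices connects to 17 non-adjacent vertices via diagonals.
Total connections = 20 × 17 = 340, but each diagonal is counted twice.
Number of diagonals = 340 / 2 = 170.

170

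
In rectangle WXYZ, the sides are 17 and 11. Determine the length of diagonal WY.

Using the Pythagorean theorem:
d² = 17² + 11² = 289 + 121 = 410
d = sqrt(410)

sqrt(410)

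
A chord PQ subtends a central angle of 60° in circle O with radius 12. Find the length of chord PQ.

Chord length = 2r sin(θ/2)
= 2 × 12 × sin(60°/2)
= 2 × 12 × sin(30°)
= 12

12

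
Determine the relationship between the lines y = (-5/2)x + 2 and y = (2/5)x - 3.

Slope of line 1: m1 = -5/2
Slope of line 2: m2 = 2/5
Two lines are perpendicular when the product of their slopes is -1 (negative reciprocals).
m1 * m2 = (-5/2) * (2/5) = -1, confirming perpendicularity.

Perpendicular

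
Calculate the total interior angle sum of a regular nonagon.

The sum of interior angles of an n-sided polygon is (n - 2) * 180.
For n = 9: (9 - 2) * 180 = 7 * 180 = 1260 degrees.

1260 degrees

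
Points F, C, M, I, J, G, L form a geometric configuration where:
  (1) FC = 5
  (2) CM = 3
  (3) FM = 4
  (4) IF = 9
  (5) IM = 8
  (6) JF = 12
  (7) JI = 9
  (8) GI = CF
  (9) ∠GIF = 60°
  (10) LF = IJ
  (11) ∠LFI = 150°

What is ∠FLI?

From the given relations: LF = IJ = 9.
Step 1: By the law of cosines on triangle LFI: LI² = 9² + 9² − 2·9·9·cos(150°) = 302.3, so LI ≈ 17.39.
Step 2: By the inverse law of cosines on triangle FLI: cos(∠FLI) = (9² + 17.39² − 9²) / (2·9·17.39) = 302.3/312.96 = 0.9659, so ∠FLI = 15°.

Therefore, the measure of angle ∠FLI = 15°.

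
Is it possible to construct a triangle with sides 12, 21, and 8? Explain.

Check the triangle inequality: 12 + 8 = 20 ≤ 21.
Since the sum of two sides does not exceed the third, no triangle can be formed.

No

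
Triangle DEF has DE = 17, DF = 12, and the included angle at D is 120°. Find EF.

When two sides and the included angle are known, the law of cosines gives the third side.
c^2 = a^2 + b^2 - 2ab cos(C) generalizes the Pythagorean theorem to non-right triangles.
Here: EF^2 = 289 + 144 - 408*(-1/2) = 637
EF = 7*sqrt(13)

7*sqrt(13)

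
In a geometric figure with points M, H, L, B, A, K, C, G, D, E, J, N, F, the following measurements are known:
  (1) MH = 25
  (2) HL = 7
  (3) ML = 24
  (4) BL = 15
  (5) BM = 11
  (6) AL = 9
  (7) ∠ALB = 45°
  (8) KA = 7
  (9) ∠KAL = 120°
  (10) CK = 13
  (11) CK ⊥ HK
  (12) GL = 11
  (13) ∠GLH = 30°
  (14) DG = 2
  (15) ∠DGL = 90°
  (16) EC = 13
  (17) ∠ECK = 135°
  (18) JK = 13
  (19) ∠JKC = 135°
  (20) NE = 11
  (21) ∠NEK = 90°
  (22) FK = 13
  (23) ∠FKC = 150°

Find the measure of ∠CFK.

Step 1: By the law of cosines on triangle FKC: FC² = 13² + 13² − 2·13·13·cos(150°) = 630.72, so FC ≈ 25.11.
Step 2: By the inverse law of cosines on triangle CFK: cos(∠CFK) = (25.11² + 13² − 13²) / (2·25.11·13) = 630.72/652.97 = 0.9659, so ∠CFK = 15°.

Therefore, the measure of angle ∠CFK = 15°.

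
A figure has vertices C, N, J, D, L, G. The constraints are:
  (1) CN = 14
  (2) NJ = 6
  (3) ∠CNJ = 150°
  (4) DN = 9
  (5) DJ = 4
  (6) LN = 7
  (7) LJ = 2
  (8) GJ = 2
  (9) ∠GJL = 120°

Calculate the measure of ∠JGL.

Step 1: By the law of cosines on triangle GJL: GL² = 2² + 2² − 2·2·2·cos(120°) = 12, so GL = 2·√3.
Step 2: By the inverse law of cosines on triangle JGL: cos(∠JGL) = (2² + (2·√3)² − 2²) / (2·2·2·√3) = 12/13.86 = 0.866, so ∠JGL = 30°.

Therefore, the measure of angle ∠JGL = 30°.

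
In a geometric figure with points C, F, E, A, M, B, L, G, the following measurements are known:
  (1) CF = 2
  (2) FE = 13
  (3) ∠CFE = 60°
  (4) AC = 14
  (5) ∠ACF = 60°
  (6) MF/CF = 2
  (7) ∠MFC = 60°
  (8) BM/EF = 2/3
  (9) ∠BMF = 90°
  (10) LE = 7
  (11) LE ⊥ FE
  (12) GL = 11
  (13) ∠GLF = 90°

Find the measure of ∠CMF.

From the given relations: MF = 2·CF = 2·2 = 4.
Step 1: By the law of cosines on triangle MFC: MC² = 4² + 2² − 2·4·2·cos(60°) = 12, so MC = 2·√3.
Step 2: By the inverse law of cosines on triangle CMF: cos(∠CMF) = ((2·√3)² + 4² − 2²) / (2·2·√3·4) = 24/27.71 = 0.866, so ∠CMF = 30°.

Therefore, the measure of angle ∠CMF = 30°.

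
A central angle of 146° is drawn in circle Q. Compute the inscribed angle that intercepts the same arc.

An inscribed angle intercepts an arc from a point on the circle, while the central angle intercepts the same arc from the center.
The inscribed angle is always half the central angle: 146° / 2 = 73°.

73°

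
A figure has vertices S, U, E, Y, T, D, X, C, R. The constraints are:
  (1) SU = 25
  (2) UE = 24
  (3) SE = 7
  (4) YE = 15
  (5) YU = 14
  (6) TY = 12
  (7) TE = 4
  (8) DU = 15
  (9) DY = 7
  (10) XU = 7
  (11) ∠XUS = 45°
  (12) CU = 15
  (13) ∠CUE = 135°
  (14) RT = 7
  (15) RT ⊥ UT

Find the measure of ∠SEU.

Step 1: By the inverse law of cosines on triangle SEU: cos(∠SEU) = (7² + 24² − 25²) / (2·7·24) = 0/336 = 0, so ∠SEU = 90°.

Therefore, the measure of angle ∠SEU = 90°.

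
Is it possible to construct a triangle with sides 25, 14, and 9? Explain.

Check the triangle inequality: 14 + 9 = 23 ≤ 25.
Since the sum of two sides does not exceed the third, no triangle can be formed.

No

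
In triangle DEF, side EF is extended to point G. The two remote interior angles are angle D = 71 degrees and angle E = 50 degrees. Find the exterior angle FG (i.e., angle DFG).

The interior angle at F is 180 - 71 - 50 = 59 degrees.
The exterior angle and interior angle at F are supplementary:
Exterior angle = 180 - 59 = 121 degrees.

121 degrees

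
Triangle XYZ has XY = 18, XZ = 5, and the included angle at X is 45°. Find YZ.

By the law of cosines: YZ^2 = XY^2 + XZ^2 - 2*XY*XZ*cos(X)
YZ^2 = 18^2 + 5^2 - 2*18*5*cos(45°)
YZ^2 = 324 + 25 - 180*(sqrt(2)/2)
YZ^2 = 349 - 90*sqrt(2)
YZ = sqrt(349 - 90*sqrt(2))

sqrt(349 - 90*sqrt(2))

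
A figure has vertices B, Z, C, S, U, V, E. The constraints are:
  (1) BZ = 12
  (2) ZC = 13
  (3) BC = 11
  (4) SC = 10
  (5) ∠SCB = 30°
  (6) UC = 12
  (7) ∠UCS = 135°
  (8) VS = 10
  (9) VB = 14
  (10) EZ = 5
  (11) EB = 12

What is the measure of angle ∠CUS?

Step 1: By the law of cosines on triangle UCS: US² = 12² + 10² − 2·12·10·cos(135°) = 413.71, so US ≈ 20.34.
Step 2: By the inverse law of cosines on triangle CUS: cos(∠CUS) = (12² + 20.34² − 10²) / (2·12·20.34) = 457.71/488.15 = 0.9376, so ∠CUS = 20.34°.

Therefore, the measure of angle ∠CUS = 20.34°.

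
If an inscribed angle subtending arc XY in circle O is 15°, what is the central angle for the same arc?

Central angle = 2 × 15° = 30° (inscribed angle theorem).

30°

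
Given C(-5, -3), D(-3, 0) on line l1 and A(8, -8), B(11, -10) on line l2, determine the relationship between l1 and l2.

Slope of line 1: m1 = (0 - -3)/(-3 - -5) = 3/2 = 3/2
Slope of line 2: m2 = (-10 - -8)/(11 - 8) = -2/3 = -2/3
Two lines are perpendicular when the product of their slopes is -1 (negative reciprocals).
m1 * m2 = (3/2) * (-2/3) = -1, confirming perpendicularity.

Perpendicular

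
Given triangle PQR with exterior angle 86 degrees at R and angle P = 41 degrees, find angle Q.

angle Q = 86 - 41 = 45 degrees (exterior angle theorem).

45 degrees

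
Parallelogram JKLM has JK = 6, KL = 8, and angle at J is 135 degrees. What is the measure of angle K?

Opposite sides of a parallelogram are parallel, so consecutive angles form co-interior angles on a transversal.
Co-interior angles sum to 180°, giving angle K = 180 - 135 = 45 degrees.

45 degrees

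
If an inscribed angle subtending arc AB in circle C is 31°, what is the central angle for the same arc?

Central angle = 2 × 31° = 62° (inscribed angle theorem).

62°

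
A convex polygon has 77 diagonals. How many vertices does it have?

Using d = n(n - 3)/2, we solve 77 = n(n - 3)/2.
So n(n - 3) = 154.
Testing n = 14: 14 * 11 = 154 = 154. Correct.
The polygon has 14 sides.

14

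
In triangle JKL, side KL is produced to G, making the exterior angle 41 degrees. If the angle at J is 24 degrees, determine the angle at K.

angle K = 41 - 24 = 17 degrees (exterior angle theorem).

17 degrees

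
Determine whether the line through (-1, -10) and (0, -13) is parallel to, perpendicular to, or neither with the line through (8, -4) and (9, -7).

Slope of line 1: m1 = (-13 - -10)/(0 - -1) = -3/1 = -3
Slope of line 2: m2 = (-7 - -4)/(9 - 8) = -3/1 = -3
Two lines are parallel if and only if they have equal slopes (or both are vertical).
Here m1 = m2 = -3, confirming the lines are parallel.

Parallel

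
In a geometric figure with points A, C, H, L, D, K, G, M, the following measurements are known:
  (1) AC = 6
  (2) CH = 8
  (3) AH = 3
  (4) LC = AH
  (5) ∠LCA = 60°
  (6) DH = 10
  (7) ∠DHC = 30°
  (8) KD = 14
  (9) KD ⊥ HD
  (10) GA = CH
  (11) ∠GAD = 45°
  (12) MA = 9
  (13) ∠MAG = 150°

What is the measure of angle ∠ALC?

From the given relations: LC = AH = 3.
Step 1: By the law of cosines on triangle LCA: LA² = 3² + 6² − 2·3·6·cos(60°) = 27, so LA = 3·√3.
Step 2: By the inverse law of cosines on triangle ALC: cos(∠ALC) = ((3·√3)² + 3² − 6²) / (2·3·√3·3) = 0/31.18 = 0, so ∠ALC = 90°.

Therefore, the measure of angle ∠ALC = 90°.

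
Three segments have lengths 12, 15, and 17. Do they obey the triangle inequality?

Check all three triangle inequalities:
12 + 15 = 27 > 17 ✓
12 + 17 = 29 > 15 ✓
15 + 17 = 32 > 12 ✓
All conditions hold, so these sides form a valid triangle.

Yes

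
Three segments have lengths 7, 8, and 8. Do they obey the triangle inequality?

For three segments to close into a triangle, no single side can be as long as the other two combined.
The longest side is 8, and 7 + 8 = 15 > 8.
A triangle can be formed.

Yes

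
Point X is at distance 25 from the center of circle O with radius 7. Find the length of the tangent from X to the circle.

Let T be the point of tangency. Then OT ⊥ XT (radius ⊥ tangent).
In right triangle OTX: OX² = OT² + XT²
25² = 7² + XT²
XT² = 576, XT = 24

24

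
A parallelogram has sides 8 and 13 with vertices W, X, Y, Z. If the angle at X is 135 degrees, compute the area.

Area = a * b * sin(theta)
Area = 8 * 13 * sin(135 degrees)
Area = 104 * sqrt(2)/2
Area = 52*sqrt(2)

52*sqrt(2)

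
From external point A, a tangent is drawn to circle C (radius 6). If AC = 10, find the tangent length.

The tangent, radius, and line from the external point to the center form a right triangle.
The right angle is where the tangent meets the radius.
By the Pythagorean theorem: tangent² + 6² = 10²
tangent² = 100 - 36 = 64
tangent = 8

8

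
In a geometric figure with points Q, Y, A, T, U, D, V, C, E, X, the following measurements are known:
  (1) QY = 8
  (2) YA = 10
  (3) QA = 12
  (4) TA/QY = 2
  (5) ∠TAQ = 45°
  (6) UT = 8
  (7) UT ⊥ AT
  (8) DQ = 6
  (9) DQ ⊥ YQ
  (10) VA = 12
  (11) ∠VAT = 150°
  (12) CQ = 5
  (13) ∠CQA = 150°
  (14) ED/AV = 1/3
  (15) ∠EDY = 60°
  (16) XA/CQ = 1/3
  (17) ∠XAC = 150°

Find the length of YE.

From the given relations: ED = 1/3·AV = 1/3·12 = 4.
Step 1: By the law of cosines on triangle DQY: DY² = 6² + 8² − 2·6·8·cos(90°) = 100, so DY = 10.
Step 2: By the law of cosines on triangle YDE: YE² = 10² + 4² − 2·10·4·cos(60°) = 76, so YE = 2·√19.

Therefore, the length of YE = 2·√19.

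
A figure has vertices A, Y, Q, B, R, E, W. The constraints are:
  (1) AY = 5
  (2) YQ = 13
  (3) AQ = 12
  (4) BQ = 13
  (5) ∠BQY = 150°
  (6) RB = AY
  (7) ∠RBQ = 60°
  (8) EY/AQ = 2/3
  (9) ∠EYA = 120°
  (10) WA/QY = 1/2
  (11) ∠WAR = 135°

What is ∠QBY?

Step 1: By the law of cosines on triangle BQY: BY² = 13² + 13² − 2·13·13·cos(150°) = 630.72, so BY ≈ 25.11.
Step 2: By the inverse law of cosines on triangle QBY: cos(∠QBY) = (13² + 25.11² − 13²) / (2·13·25.11) = 630.72/652.97 = 0.9659, so ∠QBY = 15°.

Therefore, the measure of angle ∠QBY = 15°.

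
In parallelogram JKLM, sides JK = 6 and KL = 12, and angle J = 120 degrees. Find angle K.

Consecutive angles are supplementary: angle K = 180 - 120 = 60 degrees.

60 degrees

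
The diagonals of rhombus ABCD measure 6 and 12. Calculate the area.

The diagonals of a rhombus divide it into four right triangles.
Each triangle has legs 6/ 2 = 3 and 12/2 = 6, so each has area (1/2)*3*6 = 9.
Four such triangles give total area = (d1 * d2) / 2 = 36.

36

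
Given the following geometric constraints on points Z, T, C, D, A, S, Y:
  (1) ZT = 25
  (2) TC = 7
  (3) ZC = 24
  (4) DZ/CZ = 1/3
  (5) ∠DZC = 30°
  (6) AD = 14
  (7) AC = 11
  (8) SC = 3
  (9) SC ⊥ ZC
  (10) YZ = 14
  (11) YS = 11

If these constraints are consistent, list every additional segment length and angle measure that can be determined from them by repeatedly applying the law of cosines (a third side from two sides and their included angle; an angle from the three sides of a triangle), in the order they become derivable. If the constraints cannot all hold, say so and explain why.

The constraints are consistent. Derivable facts, in order:
After 1 step:
- CD ≈ 17.53
- ZS = 3·√65
- ∠CTZ = 73.74°
- ∠CZT = 16.26°
- ∠TCZ = 90°
After 2 steps:
- ∠ACD = 52.95°
- ∠ADC = 38.83°
- ∠CAD = 88.22°
- ∠CDZ = 136.81°
- ∠CSZ = 82.87°
- ∠CZS = 7.13°
- ∠DCZ = 13.19°
- ∠SYZ = 150.47°
- ∠SZY = 12.95°
- ∠YSZ = 16.57°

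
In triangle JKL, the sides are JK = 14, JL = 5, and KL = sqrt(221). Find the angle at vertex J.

When all three sides of a triangle are known, the law of cosines can be rearranged to find any angle.
cos(C) = (a² + b² - c²) / (2ab) gives cos(J) = 0.
Taking the inverse cosine: J = 90°.

90°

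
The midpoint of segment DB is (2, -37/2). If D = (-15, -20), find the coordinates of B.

Using the midpoint formula: M = ((x1 + x2)/2, (y1 + y2)/2)
We know M = (2, -37/2) and D = (-15, -20)
For x: 2 = (-15 + x2)/2, so x2 = 2*2 - -15 = 19
For y: -37/2 = (-20 + y2)/2, so y2 = 2*-37/2 - -20 = -17
B = (19, -17)

(19, -17)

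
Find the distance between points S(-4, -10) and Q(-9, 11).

The horizontal distance is |-9 - -4| = 5 and the vertical distance is |11 - -10| = 21.
By the Pythagorean theorem, d = sqrt(5^2 + 21^2) = sqrt(466).

sqrt(466)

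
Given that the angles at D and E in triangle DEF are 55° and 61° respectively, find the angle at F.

The interior angles sum to 180°: angle F = 180 - 55 - 61 = 64°.
The triangle is acute (angles 55°, 61°, 64°).

64 degrees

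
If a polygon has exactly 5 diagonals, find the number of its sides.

Using d = n(n - 3)/2, we solve 5 = n(n - 3)/2.
So n(n - 3) = 10.
Testing n = 5: 5 * 2 = 10 = 10. Correct.
The polygon has 5 sides.

5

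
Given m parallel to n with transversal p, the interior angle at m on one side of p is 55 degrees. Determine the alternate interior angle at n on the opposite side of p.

Alternate interior angles formed by parallel lines and a transversal are equal.
The given angle is 55 degrees.
The alternate interior angle = 55 degrees.

55 degrees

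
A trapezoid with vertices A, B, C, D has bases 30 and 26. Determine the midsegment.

The midsegment of a trapezoid = (base1 + base2) / 2
midsegment = (30 + 26) / 2
midsegment = 56 / 2
midsegment = 28

28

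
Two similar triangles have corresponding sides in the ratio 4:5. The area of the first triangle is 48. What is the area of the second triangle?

The ratio of areas of similar triangles = (side ratio)^2.
Side ratio = 4:5, so area ratio = 16:25.
Area of the second triangle / Area of the first triangle = 25/16
Area of the second triangle = 48 * 25/16 = 75

75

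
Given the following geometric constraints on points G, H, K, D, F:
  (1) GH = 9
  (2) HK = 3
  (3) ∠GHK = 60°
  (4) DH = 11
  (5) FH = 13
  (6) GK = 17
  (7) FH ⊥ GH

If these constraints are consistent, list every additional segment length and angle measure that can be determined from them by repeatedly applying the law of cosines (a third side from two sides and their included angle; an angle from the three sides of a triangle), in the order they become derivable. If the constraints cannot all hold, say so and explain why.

These constraints are not satisfiable: by the triangle inequality in triangle HGK, (1) GH = 9 and (2) HK = 3 force GK ≤ 9 + 3 = 12, but (6) says GK = 17. No planar figure meets all of them, so nothing further can be derived.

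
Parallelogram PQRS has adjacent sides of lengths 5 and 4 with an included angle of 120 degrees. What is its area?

The area of a parallelogram equals the product of two adjacent sides times the sine of the included angle.
This is because the height equals 4 * sin(120°) = 2*sqrt(3).
Area = 5 * 2*sqrt(3) = 10*sqrt(3)

10*sqrt(3)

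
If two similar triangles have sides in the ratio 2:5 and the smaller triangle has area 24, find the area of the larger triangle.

For similar figures, the area ratio equals the square of the side ratio.
Side ratio (the smaller triangle to the larger triangle) = 2:5, so area ratio = 2^2:5^2 = 4:25.
If the area of the smaller triangle is 24, then the area of the larger triangle = 24 * (25/4) = 150.

150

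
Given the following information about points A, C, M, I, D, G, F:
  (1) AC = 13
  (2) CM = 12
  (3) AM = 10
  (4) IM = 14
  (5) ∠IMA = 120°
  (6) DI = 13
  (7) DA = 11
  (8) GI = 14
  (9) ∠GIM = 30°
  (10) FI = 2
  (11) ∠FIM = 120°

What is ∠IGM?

Step 1: By the law of cosines on triangle GIM: GM² = 14² + 14² − 2·14·14·cos(30°) = 52.52, so GM ≈ 7.25.
Step 2: By the inverse law of cosines on triangle IGM: cos(∠IGM) = (14² + 7.25² − 14²) / (2·14·7.25) = 52.52/202.91 = 0.2588, so ∠IGM = 75°.

Therefore, the measure of angle ∠IGM = 75°.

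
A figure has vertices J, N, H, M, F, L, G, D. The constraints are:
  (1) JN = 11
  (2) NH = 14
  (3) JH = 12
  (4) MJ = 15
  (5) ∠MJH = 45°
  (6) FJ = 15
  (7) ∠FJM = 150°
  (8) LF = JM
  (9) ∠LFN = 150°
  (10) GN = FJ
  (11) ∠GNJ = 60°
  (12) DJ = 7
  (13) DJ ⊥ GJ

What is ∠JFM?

Step 1: By the law of cosines on triangle FJM: FM² = 15² + 15² − 2·15·15·cos(150°) = 839.71, so FM ≈ 28.98.
Step 2: By the inverse law of cosines on triangle JFM: cos(∠JFM) = (15² + 28.98² − 15²) / (2·15·28.98) = 839.71/869.33 = 0.9659, so ∠JFM = 15°.

Therefore, the measure of angle ∠JFM = 15°.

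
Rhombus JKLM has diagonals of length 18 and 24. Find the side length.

The diagonals of a rhombus bisect each other at right angles.
Half-diagonals: 18/2 = 9 and 24/2 = 12
side = sqrt(9^2 + 12^2)
side = sqrt(81 + 144)
side = sqrt(225) = 15

15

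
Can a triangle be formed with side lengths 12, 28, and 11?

Check the triangle inequality: 12 + 11 = 23 ≤ 28.
Since the sum of two sides does not exceed the third, no triangle can be formed.

No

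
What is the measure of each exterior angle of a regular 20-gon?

Each exterior angle of a regular n-gon is 360 / n.
For n = 20: 360 / 20 = 18 degrees.

18 degrees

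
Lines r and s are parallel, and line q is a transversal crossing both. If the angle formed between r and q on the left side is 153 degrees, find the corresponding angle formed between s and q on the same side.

Corresponding angles are equal: 153 degrees.

153 degrees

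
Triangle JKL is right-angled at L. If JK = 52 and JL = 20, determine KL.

KL = sqrt(52^2 - 20^2) = sqrt(2304) = 48

48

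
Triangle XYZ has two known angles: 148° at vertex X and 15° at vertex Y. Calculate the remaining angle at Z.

The interior angles sum to 180°: angle Z = 180 - 148 - 15 = 17°.
The triangle is obtuse (angles 148°, 15°, 17°).

17 degrees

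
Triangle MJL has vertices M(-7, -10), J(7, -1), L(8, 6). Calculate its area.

The Shoelace formula computes the area from vertex coordinates by summing cross products.
For vertices (-7,-10), (7,-1), (8,6):
Signed sum = -7*-1 - 7*-10 + 7*6 - 8*-1 + 8*-10 - -7*6
= 77 + 50 + -38 = 89
Area = (1/2)|89| = 89/2.

89/2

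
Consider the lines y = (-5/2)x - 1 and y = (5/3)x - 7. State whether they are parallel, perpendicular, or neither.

Slope of line 1: m1 = -5/2
Slope of line 2: m2 = 5/3
For parallel lines we need equal slopes: -5/2 != 5/3.
For perpendicular lines we need m1*m2 = -1: (-5/2)(5/3) = -25/6 != -1.
Since neither condition holds, the lines are neither parallel nor perpendicular.

Neither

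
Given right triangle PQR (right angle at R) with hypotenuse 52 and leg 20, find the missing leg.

By the Pythagorean theorem: QR^2 = PQ^2 - PR^2
QR^2 = 52^2 - 20^2 = 2704 - 400 = 2304
QR = sqrt(2304) = 48

48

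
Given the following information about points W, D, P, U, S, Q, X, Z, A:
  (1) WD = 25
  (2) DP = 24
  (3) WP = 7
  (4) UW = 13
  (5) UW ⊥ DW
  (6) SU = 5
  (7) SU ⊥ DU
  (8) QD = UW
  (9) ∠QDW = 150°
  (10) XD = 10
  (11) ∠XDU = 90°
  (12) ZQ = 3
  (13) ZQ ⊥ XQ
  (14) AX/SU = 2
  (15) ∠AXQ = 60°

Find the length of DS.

Step 1: By the law of cosines on triangle UWD: UD² = 13² + 25² − 2·13·25·cos(90°) = 794, so UD ≈ 28.18.
Step 2: By the law of cosines on triangle DUS: DS² = 28.18² + 5² − 2·28.18·5·cos(90°) = 819, so DS = 3·√91.

Therefore, the length of DS = 3·√91.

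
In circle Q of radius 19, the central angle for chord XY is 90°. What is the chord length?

Chord = 2(19) sin(45°) = 19*sqrt(2)

19*sqrt(2)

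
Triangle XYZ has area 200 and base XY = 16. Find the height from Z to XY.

Rearranging the area formula Area = (1/2) * base * height:
height = 2 * Area / base = 2 * 200 / 16 = 25.

25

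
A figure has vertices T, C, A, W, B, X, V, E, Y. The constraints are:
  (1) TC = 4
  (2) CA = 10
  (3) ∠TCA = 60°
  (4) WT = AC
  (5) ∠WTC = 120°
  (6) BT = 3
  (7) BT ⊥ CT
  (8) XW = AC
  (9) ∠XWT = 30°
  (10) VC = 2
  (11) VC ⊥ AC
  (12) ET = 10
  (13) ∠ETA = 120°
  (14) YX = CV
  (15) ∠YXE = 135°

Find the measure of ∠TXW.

From the given relations: XW = AC = 10; WT = AC = 10.
Step 1: By the law of cosines on triangle XWT: XT² = 10² + 10² − 2·10·10·cos(30°) = 26.79, so XT ≈ 5.18.
Step 2: By the inverse law of cosines on triangle TXW: cos(∠TXW) = (5.18² + 10² − 10²) / (2·5.18·10) = 26.79/103.53 = 0.2588, so ∠TXW = 75°.

Therefore, the measure of angle ∠TXW = 75°.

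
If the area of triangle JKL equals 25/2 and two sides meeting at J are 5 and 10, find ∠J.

Area = (1/2) * a * b * sin(C)
sin(C) = 2 * Area / (a * b)
sin(C) = 2 * 25/2 / (5 * 10)
sin(C) = 1/2
C = arcsin(1/2) = 30°
Since sin(180° - C) = sin(C), the obtuse angle 150° gives the same area, so C = 30° or C = 150°.

30° or 150°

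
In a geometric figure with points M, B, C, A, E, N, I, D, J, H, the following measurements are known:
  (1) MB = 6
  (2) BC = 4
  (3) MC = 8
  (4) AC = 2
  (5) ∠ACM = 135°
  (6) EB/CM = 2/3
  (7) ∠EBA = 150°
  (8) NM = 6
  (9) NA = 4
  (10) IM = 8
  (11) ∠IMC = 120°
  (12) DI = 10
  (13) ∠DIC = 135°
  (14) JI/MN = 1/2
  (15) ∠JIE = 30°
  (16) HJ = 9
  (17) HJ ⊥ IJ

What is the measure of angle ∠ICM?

Step 1: By the law of cosines on triangle CMI: CI² = 8² + 8² − 2·8·8·cos(120°) = 192, so CI = 8·√3.
Step 2: By the inverse law of cosines on triangle ICM: cos(∠ICM) = ((8·√3)² + 8² − 8²) / (2·8·√3·8) = 192/221.7 = 0.866, so ∠ICM = 30°.

Therefore, the measure of angle ∠ICM = 30°.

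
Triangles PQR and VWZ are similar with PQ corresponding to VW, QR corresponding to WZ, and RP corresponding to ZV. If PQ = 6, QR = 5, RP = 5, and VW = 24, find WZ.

Similar triangles have proportional sides. Setting up the proportion:
VW / PQ = WZ / QR
24 / 6 = WZ / 5
WZ = 5 * 24 / 6 = 20.

20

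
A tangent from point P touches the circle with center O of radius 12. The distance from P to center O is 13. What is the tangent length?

The tangent, radius, and line from the external point to the center form a right triangle.
The right angle is where the tangent meets the radius.
By the Pythagorean theorem: tangent² + 12² = 13²
tangent² = 169 - 144 = 25
tangent = 5

5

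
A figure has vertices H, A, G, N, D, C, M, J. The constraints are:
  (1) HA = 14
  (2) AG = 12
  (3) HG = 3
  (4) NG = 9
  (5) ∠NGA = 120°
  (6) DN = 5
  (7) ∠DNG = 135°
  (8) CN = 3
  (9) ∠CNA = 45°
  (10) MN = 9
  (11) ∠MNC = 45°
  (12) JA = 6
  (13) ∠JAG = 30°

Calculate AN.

Step 1: By the law of cosines on triangle AGN: AN² = 12² + 9² − 2·12·9·cos(120°) = 333, so AN = 3·√37.

Therefore, the length of AN = 3·√37.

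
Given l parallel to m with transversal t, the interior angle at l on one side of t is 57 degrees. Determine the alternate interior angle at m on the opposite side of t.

Alternate interior angles are equal: 57 degrees.

57 degrees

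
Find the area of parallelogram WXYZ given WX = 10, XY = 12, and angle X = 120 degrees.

The area of a parallelogram equals the product of two adjacent sides times the sine of the included angle.
This is because the height equals 12 * sin(120°) = 6*sqrt(3).
Area = 10 * 6*sqrt(3) = 60*sqrt(3)

60*sqrt(3)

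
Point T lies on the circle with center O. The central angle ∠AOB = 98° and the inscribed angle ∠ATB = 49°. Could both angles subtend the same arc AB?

By the inscribed angle theorem, if both angles subtend the same arc, the inscribed angle must be half the central angle.
Half of 98° = 49°, which equals the given inscribed angle of 49°.
Therefore, yes, they correspond to the same arc.

Yes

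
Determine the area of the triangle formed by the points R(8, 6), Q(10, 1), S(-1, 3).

Using the Shoelace formula for a triangle:
Area = (1/2)|x0(y1 - y2) + x1(y2 - y0) + x2(y0 - y1)|
Area = (1/2)|8(1 - 3) + 10(3 - 6) + -1(6 - 1)|
Area = (1/2)|-16 + -30 + -5|
Area = (1/2)|-51|
Area = (1/2)(51)
Area = 51/2

51/2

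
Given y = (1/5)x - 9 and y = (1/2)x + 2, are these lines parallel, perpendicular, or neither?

Slope of line 1: m1 = 1/5
Slope of line 2: m2 = 1/2
For parallel lines we need equal slopes: 1/5 != 1/2.
For perpendicular lines we need m1*m2 = -1: (1/5)(1/2) = 1/10 != -1.
Since neither condition holds, the lines are neither parallel nor perpendicular.

Neither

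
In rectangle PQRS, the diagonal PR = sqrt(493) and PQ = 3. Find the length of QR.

Using the Pythagorean theorem: d^2 = a^2 + b^2
b^2 = d^2 - a^2
b^2 = 493 - 9
b^2 = 484
b = sqrt(484) = 22

22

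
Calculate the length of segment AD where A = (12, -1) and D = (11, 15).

d = sqrt((11 - 12)^2 + (15 - -1)^2)
d = sqrt(-1^2 + 16^2)
d = sqrt(1 + 256)
d = sqrt(257)

sqrt(257)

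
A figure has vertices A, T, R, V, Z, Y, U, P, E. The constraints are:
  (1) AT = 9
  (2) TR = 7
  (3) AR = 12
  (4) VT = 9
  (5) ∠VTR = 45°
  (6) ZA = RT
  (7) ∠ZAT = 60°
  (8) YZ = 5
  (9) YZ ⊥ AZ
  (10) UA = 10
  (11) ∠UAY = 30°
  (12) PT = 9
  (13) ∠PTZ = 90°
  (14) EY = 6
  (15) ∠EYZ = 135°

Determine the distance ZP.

From the given relations: ZA = RT = 7.
Step 1: By the law of cosines on triangle ZAT: ZT² = 7² + 9² − 2·7·9·cos(60°) = 67, so ZT = √67.
Step 2: By the law of cosines on triangle ZTP: ZP² = √67² + 9² − 2·√67·9·cos(90°) = 148, so ZP = 2·√37.

Therefore, the length of ZP = 2·√37.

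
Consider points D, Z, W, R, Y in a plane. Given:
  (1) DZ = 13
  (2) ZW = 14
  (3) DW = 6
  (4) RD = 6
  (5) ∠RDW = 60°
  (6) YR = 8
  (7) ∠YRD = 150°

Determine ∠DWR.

Step 1: By the law of cosines on triangle WDR: WR² = 6² + 6² − 2·6·6·cos(60°) = 36, so WR = 6.
Step 2: By the inverse law of cosines on triangle DWR: cos(∠DWR) = (6² + 6² − 6²) / (2·6·6) = 36/72 = 0.5, so ∠DWR = 60°.

Therefore, the measure of angle ∠DWR = 60°.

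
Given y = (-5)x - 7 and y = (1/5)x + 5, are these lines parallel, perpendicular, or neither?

Slope of line 1: m1 = -5
Slope of line 2: m2 = 1/5
Two lines are perpendicular when the product of their slopes is -1 (negative reciprocals).
m1 * m2 = (-5) * (1/5) = -1, confirming perpendicularity.

Perpendicular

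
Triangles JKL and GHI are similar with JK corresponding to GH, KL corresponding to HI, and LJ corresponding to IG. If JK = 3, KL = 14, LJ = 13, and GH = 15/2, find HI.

Since the triangles are similar, the ratio of corresponding sides is constant.
Scale factor k = GH / JK = 15/2 / 3 = 5/2
HI = k * KL = 5/2 * 14 = 35

35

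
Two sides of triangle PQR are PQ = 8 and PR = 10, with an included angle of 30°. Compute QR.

When two sides and the included angle are known, the law of cosines gives the third side.
c^2 = a^2 + b^2 - 2ab cos(C) generalizes the Pythagorean theorem to non-right triangles.
Here: QR^2 = 64 + 100 - 160*(sqrt(3)/2) = 164 - 80*sqrt(3)
QR = 2*sqrt(41 - 20*sqrt(3))

2*sqrt(41 - 20*sqrt(3))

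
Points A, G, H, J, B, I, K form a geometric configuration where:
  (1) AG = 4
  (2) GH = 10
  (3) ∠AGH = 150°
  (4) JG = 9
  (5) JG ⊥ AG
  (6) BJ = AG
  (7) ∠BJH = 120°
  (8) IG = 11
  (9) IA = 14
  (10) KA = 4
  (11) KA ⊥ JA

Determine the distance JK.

Step 1: By the law of cosines on triangle JGA: JA² = 9² + 4² − 2·9·4·cos(90°) = 97, so JA = √97.
Step 2: By the law of cosines on triangle JAK: JK² = √97² + 4² − 2·√97·4·cos(90°) = 113, so JK = √113.

Therefore, the length of JK = √113.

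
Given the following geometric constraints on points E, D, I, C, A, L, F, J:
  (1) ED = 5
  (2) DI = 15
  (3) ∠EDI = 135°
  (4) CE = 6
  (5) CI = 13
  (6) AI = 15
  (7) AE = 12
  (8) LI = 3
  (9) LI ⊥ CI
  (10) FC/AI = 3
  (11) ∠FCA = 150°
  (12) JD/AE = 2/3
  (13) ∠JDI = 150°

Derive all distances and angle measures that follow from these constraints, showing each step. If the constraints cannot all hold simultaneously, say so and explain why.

The constraints are consistent.

From the given relations:
  FC = 3·AI = 3·15 = 45
  JD = 2/3·AE = 2/3·12 = 8

Step 1: From ED = 5, DI = 15, and ∠EDI = 135°, by the law of cosines:
  EI² = ED² + DI² - 2·ED·DI·cos(135°) = 25 + 225 + 106.1 = 356.1
  EI ≈ 18.87

Step 2: From ID = 15, DJ = 8, and ∠IDJ = 150°, by the law of cosines:
  IJ² = ID² + DJ² - 2·ID·DJ·cos(150°) = 225 + 64 + 207.8 = 496.8
  IJ ≈ 22.29

Step 3: From CI = 13, IL = 3, and ∠CIL = 90°, by the law of cosines:
  CL² = CI² + IL² - 2·CI·IL·cos(90°) = 169 + 9 - 0 = 178
  CL = √178

Step 4: From EA = 12, EI = 18.87, AI = 15, by the inverse law of cosines:
  cos(∠AEI) = (EA² + EI² - AI²) / (2·EA·EI)
  ∠AEI = 52.6°

Step 5: From EC = 6, EI = 18.87, CI = 13, by the inverse law of cosines:
  cos(∠CEI) = (EC² + EI² - CI²) / (2·EC·EI)
  ∠CEI = 9.9°

Step 6: From ED = 5, EI = 18.87, DI = 15, by the inverse law of cosines:
  cos(∠DEI) = (ED² + EI² - DI²) / (2·ED·EI)
  ∠DEI = 34.2°

Step 7: From IA = 15, IE = 18.87, AE = 12, by the inverse law of cosines:
  cos(∠AIE) = (IA² + IE² - AE²) / (2·IA·IE)
  ∠AIE = 39.46°

Step 8: From IC = 13, IE = 18.87, CE = 6, by the inverse law of cosines:
  cos(∠CIE) = (IC² + IE² - CE²) / (2·IC·IE)
  ∠CIE = 4.55°

Step 9: From ID = 15, IE = 18.87, DE = 5, by the inverse law of cosines:
  cos(∠DIE) = (ID² + IE² - DE²) / (2·ID·IE)
  ∠DIE = 10.8°

Step 10: From ID = 15, IJ = 22.29, DJ = 8, by the inverse law of cosines:
  cos(∠DIJ) = (ID² + IJ² - DJ²) / (2·ID·IJ)
  ∠DIJ = 10.34°

Step 11: From CE = 6, CI = 13, EI = 18.87, by the inverse law of cosines:
  cos(∠ECI) = (CE² + CI² - EI²) / (2·CE·CI)
  ∠ECI = 165.55°

Step 12: From CI = 13, CL = √178, IL = 3, by the inverse law of cosines:
  cos(∠ICL) = (CI² + CL² - IL²) / (2·CI·CL)
  ∠ICL = 12.99°

Step 13: From AE = 12, AI = 15, EI = 18.87, by the inverse law of cosines:
  cos(∠EAI) = (AE² + AI² - EI²) / (2·AE·AI)
  ∠EAI = 87.94°

Step 14: From LC = √178, LI = 3, CI = 13, by the inverse law of cosines:
  cos(∠CLI) = (LC² + LI² - CI²) / (2·LC·LI)
  ∠CLI = 77.01°

Step 15: From JD = 8, JI = 22.29, DI = 15, by the inverse law of cosines:
  cos(∠DJI) = (JD² + JI² - DI²) / (2·JD·JI)
  ∠DJI = 19.66°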